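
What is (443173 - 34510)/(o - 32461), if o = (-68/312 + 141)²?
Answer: -146253276/4524139 ≈ -32.327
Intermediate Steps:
o = 120582361/6084 (o = (-68*1/312 + 141)² = (-17/78 + 141)² = (10981/78)² = 120582361/6084 ≈ 19820.)
(443173 - 34510)/(o - 32461) = (443173 - 34510)/(120582361/6084 - 32461) = 408663/(-76910363/6084) = 408663*(-6084/76910363) = -146253276/4524139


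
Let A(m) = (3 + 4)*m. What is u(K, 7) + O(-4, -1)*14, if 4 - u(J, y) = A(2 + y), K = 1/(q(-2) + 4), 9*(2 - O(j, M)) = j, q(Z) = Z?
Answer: -223/9 ≈ -24.778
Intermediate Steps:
O(j, M) = 2 - j/9
K = ½ (K = 1/(-2 + 4) = 1/2 = ½ ≈ 0.50000)
A(m) = 7*m
u(J, y) = -10 - 7*y (u(J, y) = 4 - 7*(2 + y) = 4 - (14 + 7*y) = 4 + (-14 - 7*y) = -10 - 7*y)
u(K, 7) + O(-4, -1)*14 = (-10 - 7*7) + (2 - ⅑*(-4))*14 = (-10 - 49) + (2 + 4/9)*14 = -59 + (22/9)*14 = -59 + 308/9 = -223/9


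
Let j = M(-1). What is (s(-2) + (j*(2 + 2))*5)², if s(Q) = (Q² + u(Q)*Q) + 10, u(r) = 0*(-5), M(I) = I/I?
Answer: 1156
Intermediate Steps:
M(I) = 1
j = 1
u(r) = 0
s(Q) = 10 + Q² (s(Q) = (Q² + 0*Q) + 10 = (Q² + 0) + 10 = Q² + 10 = 10 + Q²)
(s(-2) + (j*(2 + 2))*5)² = ((10 + (-2)²) + (1*(2 + 2))*5)² = ((10 + 4) + (1*4)*5)² = (14 + 4*5)² = (14 + 20)² = 34² = 1156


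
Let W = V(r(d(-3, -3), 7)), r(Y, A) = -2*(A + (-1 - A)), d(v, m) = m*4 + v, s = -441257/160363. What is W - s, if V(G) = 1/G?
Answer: 1042877/320726 ≈ 3.2516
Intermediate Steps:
s = -441257/160363 (s = -441257*1/160363 = -441257/160363 ≈ -2.7516)
d(v, m) = v + 4*m (d(v, m) = 4*m + v = v + 4*m)
r(Y, A) = 2 (r(Y, A) = -2*(-1) = 2)
W = 1/2 ≈ 0.50000
W - s = 1/2 - 1*(-441257/160363) = 1/2 + 441257/160363 = 1042877/320726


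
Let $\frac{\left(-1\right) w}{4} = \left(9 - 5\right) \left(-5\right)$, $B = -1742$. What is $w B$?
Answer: $-139360$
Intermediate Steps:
$w = 80$ ($w = - 4 \left(9 - 5\right) \left(-5\right) = - 4 \cdot 4 \left(-5\right) = \left(-4\right) \left(-20\right) = 80$)
$w B = 80 \left(-1742\right) = -139360$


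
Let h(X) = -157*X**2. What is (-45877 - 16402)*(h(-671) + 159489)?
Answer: 4392434985092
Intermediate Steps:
(-45877 - 16402)*(h(-671) + 159489) = (-45877 - 16402)*(-157*(-671)**2 + 159489) = -62279*(-157*450241 + 159489) = -62279*(-70687837 + 159489) = -62279*(-70528348) = 4392434985092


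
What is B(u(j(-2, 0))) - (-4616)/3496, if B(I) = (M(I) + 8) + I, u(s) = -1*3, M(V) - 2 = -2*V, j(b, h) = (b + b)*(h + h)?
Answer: 6258/437 ≈ 14.320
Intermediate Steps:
j(b, h) = 4*b*h (j(b, h) = (2*b)*(2*h) = 4*b*h)
M(V) = 2 - 2*V
u(s) = -3
B(I) = 10 - I (B(I) = ((2 - 2*I) + 8) + I = (10 - 2*I) + I = 10 - I)
B(u(j(-2, 0))) - (-4616)/3496 = (10 - 1*(-3)) - (-4616)/3496 = (10 + 3) - (-4616)/3496 = 13 - 1*(-577/437) = 13 + 577/437 = 6258/437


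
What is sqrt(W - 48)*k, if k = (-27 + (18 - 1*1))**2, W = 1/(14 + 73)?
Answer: 500*I*sqrt(14529)/87 ≈ 692.74*I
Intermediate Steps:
W = 1/87 ≈ 0.011494
k = 100 (k = (-27 + (18 - 1))**2 = (-27 + 17)**2 = (-10)**2 = 100)
sqrt(W - 48)*k = sqrt(1/87 - 48)*100 = sqrt(-4175/87)*100 = (5*I*sqrt(14529)/87)*100 = 500*I*sqrt(14529)/87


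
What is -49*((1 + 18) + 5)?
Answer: -1176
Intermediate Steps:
-49*((1 + 18) + 5) = -49*(19 + 5) = -49*24 = -1176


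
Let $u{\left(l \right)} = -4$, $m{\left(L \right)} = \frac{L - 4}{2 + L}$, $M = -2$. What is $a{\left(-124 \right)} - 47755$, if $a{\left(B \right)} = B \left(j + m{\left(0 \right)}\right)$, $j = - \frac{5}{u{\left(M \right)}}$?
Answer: $-47662$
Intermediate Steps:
$m{\left(L \right)} = \frac{-4 + L}{2 + L}$
$j = \frac{5}{4}$ ($j = - \frac{5}{-4} = \left(-5\right) \left(- \frac{1}{4}\right) = \frac{5}{4} \approx 1.25$)
$a{\left(B \right)} = - \frac{3 B}{4}$ ($a{\left(B \right)} = B \left(\frac{5}{4} + \frac{-4 + 0}{2 + 0}\right) = B \left(\frac{5}{4} + \frac{1}{2} \left(-4\right)\right) = B \left(\frac{5}{4} - 2\right) = B \left(- \frac{3}{4}\right) = - \frac{3 B}{4}$)
$a{\left(-124 \right)} - 47755 = \left(- \frac{3}{4}\right) \left(-124\right) - 47755 = 93 - 47755 = -47662$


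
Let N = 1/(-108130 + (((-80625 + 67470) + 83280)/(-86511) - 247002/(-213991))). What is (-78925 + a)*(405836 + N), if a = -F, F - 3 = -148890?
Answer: 18945374445451257404591098/667252805279661 ≈ 2.8393e+10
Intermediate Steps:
F = -148887 (F = 3 - 148890 = -148887)
a = 148887 (a = -1*(-148887) = 148887)
N = -6170858467/667252805279661 (N = 1/(-108130 + ((-13155 + 83280)*(-1/86511) - 247002*(-1/213991))) = 1/(-108130 + (70125*(-1/86511) + 247002/213991)) = 1/(-108130 + (-23375/28837 + 247002/213991)) = 1/(-108130 + 2120757049/6170858467) = 1/(-667252805279661/6170858467) = -6170858467/667252805279661 ≈ -9.2481e-6)
(-78925 + a)*(405836 + N) = (-78925 + 148887)*(405836 - 6170858467/667252805279661) = 69962*(270795209477305643129/667252805279661) = 18945374445451257404591098/667252805279661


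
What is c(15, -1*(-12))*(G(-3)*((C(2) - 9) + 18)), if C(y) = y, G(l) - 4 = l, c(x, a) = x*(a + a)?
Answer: 3960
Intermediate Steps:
c(x, a) = 2*a*x (c(x, a) = x*(2*a) = 2*a*x)
G(l) = 4 + l
c(15, -1*(-12))*(G(-3)*((C(2) - 9) + 18)) = (2*(-1*(-12))*15)*((4 - 3)*((2 - 9) + 18)) = (2*12*15)*(1*(-7 + 18)) = 360*(1*11) = 360*11 = 3960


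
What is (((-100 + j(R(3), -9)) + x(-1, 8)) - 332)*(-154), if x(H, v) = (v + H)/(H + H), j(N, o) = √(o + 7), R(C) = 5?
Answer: 67067 - 154*I*√2 ≈ 67067.0 - 217.79*I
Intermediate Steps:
j(N, o) = √(7 + o)
x(H, v) = (H + v)/(2*H) (x(H, v) = (H + v)/((2*H)) = (H + v)*(1/(2*H)) = (H + v)/(2*H))
(((-100 + j(R(3), -9)) + x(-1, 8)) - 332)*(-154) = (((-100 + √(7 - 9)) + (½)*(-1 + 8)/(-1)) - 332)*(-154) = (((-100 + √(-2)) + (½)*(-1)*7) - 332)*(-154) = (((-100 + I*√2) - 7/2) - 332)*(-154) = ((-207/2 + I*√2) - 332)*(-154) = (-871/2 + I*√2)*(-154) = 67067 - 154*I*√2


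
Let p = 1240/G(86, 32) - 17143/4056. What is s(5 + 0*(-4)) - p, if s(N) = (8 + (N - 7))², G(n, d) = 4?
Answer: -1094201/4056 ≈ -269.77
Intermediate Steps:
s(N) = (1 + N)² (s(N) = (8 + (-7 + N))² = (1 + N)²)
p = 1240217/4056 (p = 1240/4 - 17143/4056 = 1240*(¼) - 17143*1/4056 = 310 - 17143/4056 = 1240217/4056 ≈ 305.77)
s(5 + 0*(-4)) - p = (1 + (5 + 0*(-4)))² - 1*1240217/4056 = (1 + (5 + 0))² - 1240217/4056 = (1 + 5)² - 1240217/4056 = 6² - 1240217/4056 = 36 - 1240217/4056 = -1094201/4056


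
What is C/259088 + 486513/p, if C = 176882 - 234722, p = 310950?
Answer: 750446751/559468150 ≈ 1.3414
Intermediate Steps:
C = -57840
C/259088 + 486513/p = -57840/259088 + 486513/310950 = -57840*1/259088 + 486513*(1/310950) = -3615/16193 + 54057/34550 = 750446751/559468150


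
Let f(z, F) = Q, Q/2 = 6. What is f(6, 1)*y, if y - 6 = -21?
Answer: -180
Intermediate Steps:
y = -15 (y = 6 - 21 = -15)
Q = 12 (Q = 2*6 = 12)
f(z, F) = 12
f(6, 1)*y = 12*(-15) = -180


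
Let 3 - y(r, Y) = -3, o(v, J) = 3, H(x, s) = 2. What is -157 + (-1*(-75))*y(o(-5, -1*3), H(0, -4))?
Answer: 293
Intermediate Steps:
y(r, Y) = 6 (y(r, Y) = 3 - 1*(-3) = 3 + 3 = 6)
-157 + (-1*(-75))*y(o(-5, -1*3), H(0, -4)) = -157 - 1*(-75)*6 = -157 + 75*6 = -157 + 450 = 293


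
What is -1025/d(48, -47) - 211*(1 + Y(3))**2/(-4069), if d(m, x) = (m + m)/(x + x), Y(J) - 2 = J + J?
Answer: 196844443/195312 ≈ 1007.8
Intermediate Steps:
Y(J) = 2 + 2*J (Y(J) = 2 + (J + J) = 2 + 2*J)
d(m, x) = m/x (d(m, x) = (2*m)/((2*x)) = (2*m)*(1/(2*x)) = m/x)
-1025/d(48, -47) - 211*(1 + Y(3))**2/(-4069) = -1025/(48/(-47)) - 211*(1 + (2 + 2*3))**2/(-4069) = -1025/(48*(-1/47)) - 211*(1 + (2 + 6))**2*(-1/4069) = -1025/(-48/47) - 211*(1 + 8)**2*(-1/4069) = -1025*(-47/48) - 211*9**2*(-1/4069) = 48175/48 - 211*81*(-1/4069) = 48175/48 - 17091*(-1/4069) = 48175/48 + 17091/4069 = 196844443/195312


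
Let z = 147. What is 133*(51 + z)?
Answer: 26334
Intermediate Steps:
133*(51 + z) = 133*(51 + 147) = 133*198 = 26334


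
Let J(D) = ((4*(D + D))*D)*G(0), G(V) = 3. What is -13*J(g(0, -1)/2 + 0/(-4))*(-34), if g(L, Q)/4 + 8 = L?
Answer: 2715648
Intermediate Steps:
g(L, Q) = -32 + 4*L
J(D) = 24*D² (J(D) = ((4*(D + D))*D)*3 = ((4*(2*D))*D)*3 = ((8*D)*D)*3 = (8*D²)*3 = 24*D²)
-13*J(g(0, -1)/2 + 0/(-4))*(-34) = -312*((-32 + 4*0)/2 + 0/(-4))²*(-34) = -312*((-32 + 0)*(½) + 0*(-¼))²*(-34) = -312*(-32*½ + 0)²*(-34) = -312*(-16 + 0)²*(-34) = -312*(-16)²*(-34) = -312*256*(-34) = -13*6144*(-34) = -79872*(-34) = 2715648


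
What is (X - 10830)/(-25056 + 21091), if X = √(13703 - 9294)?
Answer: 2166/793 - √4409/3965 ≈ 2.7147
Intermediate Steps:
X = √4409 ≈ 66.400
(X - 10830)/(-25056 + 21091) = (√4409 - 10830)/(-25056 + 21091) = (-10830 + √4409)/(-3965) = (-10830 + √4409)*(-1/3965) = 2166/793 - √4409/3965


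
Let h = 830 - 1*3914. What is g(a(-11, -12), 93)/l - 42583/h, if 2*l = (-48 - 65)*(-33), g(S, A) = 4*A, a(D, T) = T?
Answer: 53695501/3833412 ≈ 14.007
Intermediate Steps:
l = 3729/2 (l = ((-48 - 65)*(-33))/2 = (-113*(-33))/2 = (½)*3729 = 3729/2 ≈ 1864.5)
h = -3084 (h = 830 - 3914 = -3084)
g(a(-11, -12), 93)/l - 42583/h = (4*93)/(3729/2) - 42583/(-3084) = 372*(2/3729) - 42583*(-1/3084) = 248/1243 + 42583/3084 = 53695501/3833412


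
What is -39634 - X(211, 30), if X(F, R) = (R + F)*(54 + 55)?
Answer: -65903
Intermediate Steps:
X(F, R) = 109*F + 109*R (X(F, R) = (F + R)*109 = 109*F + 109*R)
-39634 - X(211, 30) = -39634 - (109*211 + 109*30) = -39634 - (22999 + 3270) = -39634 - 1*26269 = -39634 - 26269 = -65903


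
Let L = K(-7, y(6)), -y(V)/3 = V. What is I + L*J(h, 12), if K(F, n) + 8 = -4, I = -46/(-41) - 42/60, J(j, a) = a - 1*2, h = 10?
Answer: -49027/410 ≈ -119.58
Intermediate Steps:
J(j, a) = -2 + a (J(j, a) = a - 2 = -2 + a)
I = 173/410 (I = -46*(-1/41) - 42*1/60 = 46/41 - 7/10 = 173/410 ≈ 0.42195)
y(V) = -3*V
K(F, n) = -12 (K(F, n) = -8 - 4 = -12)
L = -12
I + L*J(h, 12) = 173/410 - 12*(-2 + 12) = 173/410 - 12*10 = 173/410 - 120 = -49027/410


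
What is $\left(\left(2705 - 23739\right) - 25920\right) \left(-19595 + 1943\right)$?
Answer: $828832008$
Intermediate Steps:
$\left(\left(2705 - 23739\right) - 25920\right) \left(-19595 + 1943\right) = \left(\left(2705 - 23739\right) - 25920\right) \left(-17652\right) = \left(-21034 - 25920\right) \left(-17652\right) = \left(-46954\right) \left(-17652\right) = 828832008$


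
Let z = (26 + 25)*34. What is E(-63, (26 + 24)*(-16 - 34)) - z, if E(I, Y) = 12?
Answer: -1722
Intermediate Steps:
z = 1734 (z = 51*34 = 1734)
E(-63, (26 + 24)*(-16 - 34)) - z = 12 - 1*1734 = 12 - 1734 = -1722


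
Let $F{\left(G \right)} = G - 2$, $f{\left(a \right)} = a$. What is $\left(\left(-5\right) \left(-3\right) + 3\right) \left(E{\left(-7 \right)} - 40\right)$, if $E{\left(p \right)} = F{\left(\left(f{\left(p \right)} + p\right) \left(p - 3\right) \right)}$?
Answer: $1764$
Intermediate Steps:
$F{\left(G \right)} = -2 + G$ ($F{\left(G \right)} = G - 2 = -2 + G$)
$E{\left(p \right)} = -2 + 2 p \left(-3 + p\right)$ ($E{\left(p \right)} = -2 + \left(p + p\right) \left(p - 3\right) = -2 + 2 p \left(-3 + p\right)$)
$\left(\left(-5\right) \left(-3\right) + 3\right) \left(E{\left(-7 \right)} - 40\right) = \left(\left(-5\right) \left(-3\right) + 3\right) \left(\left(-2 - -42 + 2 \left(-7\right)^{2}\right) - 40\right) = \left(15 + 3\right) \left(\left(-2 + 42 + 2 \cdot 49\right) - 40\right) = 18 \left(\left(-2 + 42 + 98\right) - 40\right) = 18 \left(138 - 40\right) = 18 \cdot 98 = 1764$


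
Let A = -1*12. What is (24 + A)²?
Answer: 144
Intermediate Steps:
A = -12
(24 + A)² = (24 - 12)² = 12² = 144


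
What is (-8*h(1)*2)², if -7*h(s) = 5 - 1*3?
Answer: 1024/49 ≈ 20.898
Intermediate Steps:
h(s) = -2/7 (h(s) = -(5 - 1*3)/7 = -(5 - 3)/7 = -⅐*2 = -2/7)
(-8*h(1)*2)² = (-8*(-2/7)*2)² = ((16/7)*2)² = (32/7)² = 1024/49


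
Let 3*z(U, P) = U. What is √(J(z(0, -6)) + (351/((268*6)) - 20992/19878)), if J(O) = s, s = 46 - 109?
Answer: I*√452931574672770/2663652 ≈ 7.9899*I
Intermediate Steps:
s = -63
z(U, P) = U/3
J(O) = -63
√(J(z(0, -6)) + (351/((268*6)) - 20992/19878)) = √(-63 + (351/((268*6)) - 20992/19878)) = √(-63 + (351/1608 - 20992*1/19878)) = √(-63 + (351*(1/1608) - 10496/9939)) = √(-63 + (117/536 - 10496/9939)) = √(-63 - 4462993/5327304) = √(-340083145/5327304) = I*√452931574672770/2663652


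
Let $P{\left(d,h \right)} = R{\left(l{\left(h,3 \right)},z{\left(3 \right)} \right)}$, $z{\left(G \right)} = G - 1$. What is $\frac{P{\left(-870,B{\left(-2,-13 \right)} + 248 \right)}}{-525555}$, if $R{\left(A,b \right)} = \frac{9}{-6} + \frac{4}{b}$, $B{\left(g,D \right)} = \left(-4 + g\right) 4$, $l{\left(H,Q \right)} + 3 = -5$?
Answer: $- \frac{1}{1051110} \approx -9.5138 \cdot 10^{-7}$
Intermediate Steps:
$l{\left(H,Q \right)} = -8$ ($l{\left(H,Q \right)} = -3 - 5 = -8$)
$B{\left(g,D \right)} = -16 + 4 g$
$z{\left(G \right)} = -1 + G$
$R{\left(A,b \right)} = - \frac{3}{2} + \frac{4}{b}$ ($R{\left(A,b \right)} = 9 \left(- \frac{1}{6}\right) + \frac{4}{b} = - \frac{3}{2} + \frac{4}{b}$)
$P{\left(d,h \right)} = \frac{1}{2}$ ($P{\left(d,h \right)} = - \frac{3}{2} + \frac{4}{-1 + 3} = - \frac{3}{2} + \frac{4}{2} = - \frac{3}{2} + 4 \cdot \frac{1}{2} = - \frac{3}{2} + 2 = \frac{1}{2}$)
$\frac{P{\left(-870,B{\left(-2,-13 \right)} + 248 \right)}}{-525555} = \frac{1}{2 \left(-525555\right)} = \frac{1}{2} \left(- \frac{1}{525555}\right) = - \frac{1}{1051110}$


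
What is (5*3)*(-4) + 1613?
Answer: 1553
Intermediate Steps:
(5*3)*(-4) + 1613 = 15*(-4) + 1613 = -60 + 1613 = 1553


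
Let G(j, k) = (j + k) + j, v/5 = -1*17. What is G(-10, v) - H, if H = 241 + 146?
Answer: -492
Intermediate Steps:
v = -85 (v = 5*(-1*17) = 5*(-17) = -85)
H = 387
G(j, k) = k + 2*j
G(-10, v) - H = (-85 + 2*(-10)) - 1*387 = (-85 - 20) - 387 = -105 - 387 = -492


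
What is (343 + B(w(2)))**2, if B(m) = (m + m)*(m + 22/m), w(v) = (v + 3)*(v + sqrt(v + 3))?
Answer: 900569 + 334800*sqrt(5) ≈ 1.6492e+6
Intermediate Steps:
w(v) = (3 + v)*(v + sqrt(3 + v))
B(m) = 2*m*(m + 22/m) (B(m) = (2*m)*(m + 22/m) = 2*m*(m + 22/m))
(343 + B(w(2)))**2 = (343 + (44 + 2*(2**2 + 3*2 + 3*sqrt(3 + 2) + 2*sqrt(3 + 2))**2))**2 = (343 + (44 + 2*(4 + 6 + 3*sqrt(5) + 2*sqrt(5))**2))**2 = (343 + (44 + 2*(10 + 5*sqrt(5))**2))**2 = (387 + 2*(10 + 5*sqrt(5))**2)**2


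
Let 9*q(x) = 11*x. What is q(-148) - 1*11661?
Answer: -106577/9 ≈ -11842.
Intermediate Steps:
q(x) = 11*x/9 (q(x) = (11*x)/9 = 11*x/9)
q(-148) - 1*11661 = (11/9)*(-148) - 1*11661 = -1628/9 - 11661 = -106577/9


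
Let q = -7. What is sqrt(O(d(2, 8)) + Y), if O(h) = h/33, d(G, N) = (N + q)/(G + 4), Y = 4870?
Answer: sqrt(21213742)/66 ≈ 69.785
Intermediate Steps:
d(G, N) = (-7 + N)/(4 + G) (d(G, N) = (N - 7)/(G + 4) = (-7 + N)/(4 + G))
O(h) = h/33 (O(h) = h*(1/33) = h/33)
sqrt(O(d(2, 8)) + Y) = sqrt(((-7 + 8)/(4 + 2))/33 + 4870) = sqrt((1/6)/33 + 4870) = sqrt(((1/6)*1)/33 + 4870) = sqrt((1/33)*(1/6) + 4870) = sqrt(1/198 + 4870) = sqrt(964261/198) = sqrt(21213742)/66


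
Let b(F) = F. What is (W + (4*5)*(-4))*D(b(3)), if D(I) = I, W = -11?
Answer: -273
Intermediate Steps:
(W + (4*5)*(-4))*D(b(3)) = (-11 + (4*5)*(-4))*3 = (-11 + 20*(-4))*3 = (-11 - 80)*3 = -91*3 = -273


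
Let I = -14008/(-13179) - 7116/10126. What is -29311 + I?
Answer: -1955760562525/66725277 ≈ -29311.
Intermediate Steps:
I = 24031622/66725277 (I = -14008*(-1/13179) - 7116*1/10126 = 14008/13179 - 3558/5063 = 24031622/66725277 ≈ 0.36016)
-29311 + I = -29311 + 24031622/66725277 = -1955760562525/66725277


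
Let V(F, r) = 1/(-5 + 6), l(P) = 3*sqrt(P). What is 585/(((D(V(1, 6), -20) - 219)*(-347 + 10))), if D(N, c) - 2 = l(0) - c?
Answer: 585/66389 ≈ 0.0088117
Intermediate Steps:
V(F, r) = 1 (V(F, r) = 1/1 = 1)
D(N, c) = 2 - c (D(N, c) = 2 + (3*sqrt(0) - c) = 2 + (3*0 - c) = 2 + (0 - c) = 2 - c)
585/(((D(V(1, 6), -20) - 219)*(-347 + 10))) = 585/((((2 - 1*(-20)) - 219)*(-347 + 10))) = 585/((((2 + 20) - 219)*(-337))) = 585/(((22 - 219)*(-337))) = 585/((-197*(-337))) = 585/66389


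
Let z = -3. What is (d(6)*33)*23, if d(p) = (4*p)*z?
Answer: -54648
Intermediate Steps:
d(p) = -12*p (d(p) = (4*p)*(-3) = -12*p)
(d(6)*33)*23 = (-12*6*33)*23 = -72*33*23 = -2376*23 = -54648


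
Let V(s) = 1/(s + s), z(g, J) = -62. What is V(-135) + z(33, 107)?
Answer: -16741/270 ≈ -62.004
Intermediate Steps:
V(s) = 1/(2*s)
V(-135) + z(33, 107) = (1/2)/(-135) - 62 = (1/2)*(-1/135) - 62 = -1/270 - 62 = -16741/270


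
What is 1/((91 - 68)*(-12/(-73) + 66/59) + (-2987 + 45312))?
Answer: 4307/182420873 ≈ 2.3610e-5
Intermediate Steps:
1/((91 - 68)*(-12/(-73) + 66/59) + (-2987 + 45312)) = 1/(23*(-12*(-1/73) + 66*(1/59)) + 42325) = 1/(23*(12/73 + 66/59) + 42325) = 1/(23*(5526/4307) + 42325) = 1/(127098/4307 + 42325) = 1/(182420873/4307) = 4307/182420873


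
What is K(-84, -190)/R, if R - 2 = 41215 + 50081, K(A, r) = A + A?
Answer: -84/45649 ≈ -0.0018401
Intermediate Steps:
K(A, r) = 2*A
R = 91298 (R = 2 + (41215 + 50081) = 2 + 91296 = 91298)
K(-84, -190)/R = (2*(-84))/91298 = -168*1/91298 = -84/45649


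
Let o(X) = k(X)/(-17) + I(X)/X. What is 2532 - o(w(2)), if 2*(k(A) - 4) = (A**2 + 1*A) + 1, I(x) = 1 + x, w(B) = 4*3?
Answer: 517297/204 ≈ 2535.8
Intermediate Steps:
w(B) = 12
k(A) = 9/2 + A/2 + A**2/2 (k(A) = 4 + ((A**2 + 1*A) + 1)/2 = 4 + ((A**2 + A) + 1)/2 = 4 + ((A + A**2) + 1)/2 = 4 + (1 + A + A**2)/2 = 4 + (1/2 + A/2 + A**2/2) = 9/2 + A/2 + A**2/2)
o(X) = -9/34 - X/34 - X**2/34 + (1 + X)/X (o(X) = (9/2 + X/2 + X**2/2)/(-17) + (1 + X)/X = (9/2 + X/2 + X**2/2)*(-1/17) + (1 + X)/X = (-9/34 - X/34 - X**2/34) + (1 + X)/X = -9/34 - X/34 - X**2/34 + (1 + X)/X)
2532 - o(w(2)) = 2532 - (34 - 1*12**2 - 1*12**3 + 25*12)/(34*12) = 2532 - (34 - 1*144 - 1*1728 + 300)/(34*12) = 2532 - (34 - 144 - 1728 + 300)/(34*12) = 2532 - (-1538)/(34*12) = 2532 - 1*(-769/204) = 2532 + 769/204 = 517297/204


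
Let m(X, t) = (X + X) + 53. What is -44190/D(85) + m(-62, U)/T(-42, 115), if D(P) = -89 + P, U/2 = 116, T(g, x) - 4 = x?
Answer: 2629163/238 ≈ 11047.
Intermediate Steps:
T(g, x) = 4 + x
U = 232 (U = 2*116 = 232)
m(X, t) = 53 + 2*X (m(X, t) = 2*X + 53 = 53 + 2*X)
-44190/D(85) + m(-62, U)/T(-42, 115) = -44190/(-89 + 85) + (53 + 2*(-62))/(4 + 115) = -44190/(-4) + (53 - 124)/119 = -44190*(-1/4) - 71*1/119 = 22095/2 - 71/119 = 2629163/238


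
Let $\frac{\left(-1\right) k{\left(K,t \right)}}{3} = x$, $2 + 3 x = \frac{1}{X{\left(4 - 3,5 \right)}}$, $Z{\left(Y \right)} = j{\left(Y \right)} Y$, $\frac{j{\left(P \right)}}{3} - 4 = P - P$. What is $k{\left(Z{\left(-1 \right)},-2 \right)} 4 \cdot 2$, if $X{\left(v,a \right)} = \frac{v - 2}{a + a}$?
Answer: $96$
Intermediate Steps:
$j{\left(P \right)} = 12$ ($j{\left(P \right)} = 12 + 3 \left(P - P\right) = 12 + 3 \cdot 0 = 12 + 0 = 12$)
$Z{\left(Y \right)} = 12 Y$
$X{\left(v,a \right)} = \frac{-2 + v}{2 a}$
$x = -4$ ($x = - \frac{2}{3} + \frac{1}{3 \frac{-2 + \left(4 - 3\right)}{2 \cdot 5}} = - \frac{2}{3} + \frac{1}{3 \cdot \frac{1}{2} \cdot \frac{1}{5} \left(-2 + 1\right)} = - \frac{2}{3} + \frac{1}{3 \cdot \frac{1}{2} \cdot \frac{1}{5} \left(-1\right)} = - \frac{2}{3} + \frac{1}{3 \left(- \frac{1}{10}\right)} = - \frac{2}{3} + \frac{1}{3} \left(-10\right) = - \frac{2}{3} - \frac{10}{3} = -4$)
$k{\left(K,t \right)} = 12$ ($k{\left(K,t \right)} = \left(-3\right) \left(-4\right) = 12$)
$k{\left(Z{\left(-1 \right)},-2 \right)} 4 \cdot 2 = 12 \cdot 4 \cdot 2 = 48 \cdot 2 = 96$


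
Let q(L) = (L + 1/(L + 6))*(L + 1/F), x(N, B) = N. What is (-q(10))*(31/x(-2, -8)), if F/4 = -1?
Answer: 194649/128 ≈ 1520.7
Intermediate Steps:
F = -4 (F = 4*(-1) = -4)
q(L) = (-1/4 + L)*(L + 1/(6 + L)) (q(L) = (L + 1/(L + 6))*(L + 1/(-4)) = (L + 1/(6 + L))*(L + 1*(-1/4)) = (L + 1/(6 + L))*(L - 1/4) = (L + 1/(6 + L))*(-1/4 + L) = (-1/4 + L)*(L + 1/(6 + L)))
(-q(10))*(31/x(-2, -8)) = (-(-1 - 2*10 + 4*10**3 + 23*10**2)/(4*(6 + 10)))*(31/(-2)) = (-(-1 - 20 + 4*1000 + 23*100)/(4*16))*(31*(-1/2)) = -(-1 - 20 + 4000 + 2300)/(4*16)*(-31/2) = -6279/(4*16)*(-31/2) = -1*6279/64*(-31/2) = -6279/64*(-31/2) = 194649/128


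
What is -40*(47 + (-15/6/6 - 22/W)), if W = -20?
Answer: -5722/3 ≈ -1907.3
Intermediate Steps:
-40*(47 + (-15/6/6 - 22/W)) = -40*(47 + (-15/6/6 - 22/(-20))) = -40*(47 + (-15*1/6*(1/6) - 22*(-1/20))) = -40*(47 + (-5/2*1/6 + 11/10)) = -40*(47 + (-5/12 + 11/10)) = -40*(47 + 41/60) = -40*2861/60 = -5722/3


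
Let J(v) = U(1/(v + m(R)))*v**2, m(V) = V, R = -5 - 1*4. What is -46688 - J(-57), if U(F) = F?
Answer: -1026053/22 ≈ -46639.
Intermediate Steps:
R = -9 (R = -5 - 4 = -9)
J(v) = v**2/(-9 + v) (J(v) = v**2/(v - 9) = v**2/(-9 + v))
-46688 - J(-57) = -46688 - (-57)**2/(-9 - 57) = -46688 - 3249/(-66) = -46688 - 3249*(-1)/66 = -46688 - 1*(-1083/22) = -46688 + 1083/22 = -1026053/22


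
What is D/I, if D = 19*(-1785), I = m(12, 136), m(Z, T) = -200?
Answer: 6783/40 ≈ 169.57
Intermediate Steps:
I = -200
D = -33915
D/I = -33915/(-200) = -33915*(-1/200) = 6783/40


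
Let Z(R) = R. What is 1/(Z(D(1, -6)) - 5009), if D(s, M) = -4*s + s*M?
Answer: -1/5019 ≈ -0.00019924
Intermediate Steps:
D(s, M) = -4*s + M*s
1/(Z(D(1, -6)) - 5009) = 1/(1*(-4 - 6) - 5009) = 1/(1*(-10) - 5009) = 1/(-10 - 5009) = 1/(-5019) = -1/5019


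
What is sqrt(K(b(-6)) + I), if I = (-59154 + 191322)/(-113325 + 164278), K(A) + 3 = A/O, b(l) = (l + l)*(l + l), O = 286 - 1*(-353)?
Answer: I*sqrt(2365275099019)/3617663 ≈ 0.42512*I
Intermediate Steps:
O = 639 (O = 286 + 353 = 639)
b(l) = 4*l**2 (b(l) = (2*l)*(2*l) = 4*l**2)
K(A) = -3 + A/639
I = 132168/50953 ≈ 2.5939
sqrt(K(b(-6)) + I) = sqrt((-3 + (4*(-6)**2)/639) + 132168/50953) = sqrt((-3 + (4*36)/639) + 132168/50953) = sqrt((-3 + (1/639)*144) + 132168/50953) = sqrt((-3 + 16/71) + 132168/50953) = sqrt(-197/71 + 132168/50953) = sqrt(-653813/3617663) = I*sqrt(2365275099019)/3617663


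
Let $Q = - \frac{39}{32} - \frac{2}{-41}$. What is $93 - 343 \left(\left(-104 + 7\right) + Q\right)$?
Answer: $\frac{44300073}{1312} \approx 33765.0$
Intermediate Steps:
$Q = - \frac{1535}{1312}$ ($Q = \left(-39\right) \frac{1}{32} - - \frac{2}{41} = - \frac{39}{32} + \frac{2}{41} = - \frac{1535}{1312} \approx -1.17$)
$93 - 343 \left(\left(-104 + 7\right) + Q\right) = 93 - 343 \left(\left(-104 + 7\right) - \frac{1535}{1312}\right) = 93 - 343 \left(-97 - \frac{1535}{1312}\right) = 93 - - \frac{44178057}{1312} = 93 + \frac{44178057}{1312} = \frac{44300073}{1312}$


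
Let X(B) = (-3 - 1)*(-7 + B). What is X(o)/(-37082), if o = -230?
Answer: -474/18541 ≈ -0.025565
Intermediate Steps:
X(B) = 28 - 4*B (X(B) = -4*(-7 + B) = 28 - 4*B)
X(o)/(-37082) = (28 - 4*(-230))/(-37082) = (28 + 920)*(-1/37082) = 948*(-1/37082) = -474/18541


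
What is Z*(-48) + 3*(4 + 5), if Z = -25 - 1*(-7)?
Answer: 891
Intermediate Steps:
Z = -18 (Z = -25 + 7 = -18)
Z*(-48) + 3*(4 + 5) = -18*(-48) + 3*(4 + 5) = 864 + 3*9 = 864 + 27 = 891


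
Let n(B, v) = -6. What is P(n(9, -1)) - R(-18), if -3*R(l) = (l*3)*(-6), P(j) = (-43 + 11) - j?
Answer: 82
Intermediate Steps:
P(j) = -32 - j
R(l) = 6*l (R(l) = -l*3*(-6)/3 = -3*l*(-6)/3 = -(-6)*l = 6*l)
P(n(9, -1)) - R(-18) = (-32 - 1*(-6)) - 6*(-18) = (-32 + 6) - 1*(-108) = -26 + 108 = 82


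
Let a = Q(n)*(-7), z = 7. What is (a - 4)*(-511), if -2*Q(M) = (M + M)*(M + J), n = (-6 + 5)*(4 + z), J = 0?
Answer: -430773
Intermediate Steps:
n = -11 (n = (-6 + 5)*(4 + 7) = -1*11 = -11)
Q(M) = -M**2 (Q(M) = -(M + M)*(M + 0)/2 = -2*M*M/2 = -M**2)
a = 847 (a = -1*(-11)**2*(-7) = -1*121*(-7) = -121*(-7) = 847)
(a - 4)*(-511) = (847 - 4)*(-511) = 843*(-511) = -430773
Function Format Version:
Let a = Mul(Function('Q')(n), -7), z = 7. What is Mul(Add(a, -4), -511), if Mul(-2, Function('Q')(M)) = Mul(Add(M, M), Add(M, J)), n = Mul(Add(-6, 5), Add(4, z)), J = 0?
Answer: -430773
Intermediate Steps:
n = -11 (n = Mul(Add(-6, 5), Add(4, 7)) = Mul(-1, 11) = -11)
Function('Q')(M) = Mul(-1, Pow(M, 2)) (Function('Q')(M) = Mul(Rational(-1, 2), Mul(Add(M, M), Add(M, 0))) = Mul(Rational(-1, 2), Mul(Mul(2, M), M)) = Mul(Rational(-1, 2), Mul(2, Pow(M, 2))) = Mul(-1, Pow(M, 2)))
a = 847 (a = Mul(Mul(-1, Pow(-11, 2)), -7) = Mul(Mul(-1, 121), -7) = Mul(-121, -7) = 847)
Mul(Add(a, -4), -511) = Mul(Add(847, -4), -511) = Mul(843, -511) = -430773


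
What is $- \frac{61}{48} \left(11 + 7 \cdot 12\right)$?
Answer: $- \frac{5795}{48} \approx -120.73$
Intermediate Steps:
$- \frac{61}{48} \left(11 + 7 \cdot 12\right) = \left(-61\right) \frac{1}{48} \left(11 + 84\right) = \left(- \frac{61}{48}\right) 95 = - \frac{5795}{48}$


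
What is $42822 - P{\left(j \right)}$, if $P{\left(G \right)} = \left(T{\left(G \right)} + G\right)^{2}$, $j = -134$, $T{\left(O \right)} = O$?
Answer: $-29002$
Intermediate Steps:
$P{\left(G \right)} = 4 G^{2}$ ($P{\left(G \right)} = \left(G + G\right)^{2} = \left(2 G\right)^{2} = 4 G^{2}$)
$42822 - P{\left(j \right)} = 42822 - 4 \left(-134\right)^{2} = 42822 - 4 \cdot 17956 = 42822 - 71824 = -29002$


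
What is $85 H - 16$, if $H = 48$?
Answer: $4064$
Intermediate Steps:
$85 H - 16 = 85 \cdot 48 - 16 = 4080 - 16 = 4064$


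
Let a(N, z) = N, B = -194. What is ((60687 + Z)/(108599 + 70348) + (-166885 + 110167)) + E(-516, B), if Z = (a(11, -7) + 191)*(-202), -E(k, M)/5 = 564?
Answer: -535841/9 ≈ -59538.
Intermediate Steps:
E(k, M) = -2820 (E(k, M) = -5*564 = -2820)
Z = -40804 (Z = (11 + 191)*(-202) = 202*(-202) = -40804)
((60687 + Z)/(108599 + 70348) + (-166885 + 110167)) + E(-516, B) = ((60687 - 40804)/(108599 + 70348) + (-166885 + 110167)) - 2820 = (19883/178947 - 56718) - 2820 = (19883*(1/178947) - 56718) - 2820 = (1/9 - 56718) - 2820 = -510461/9 - 2820 = -535841/9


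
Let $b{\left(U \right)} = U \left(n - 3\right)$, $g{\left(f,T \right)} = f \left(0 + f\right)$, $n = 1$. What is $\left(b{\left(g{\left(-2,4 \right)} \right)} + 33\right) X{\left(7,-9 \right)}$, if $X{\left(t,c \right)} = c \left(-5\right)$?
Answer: $1125$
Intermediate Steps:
$g{\left(f,T \right)} = f^{2}$ ($g{\left(f,T \right)} = f f = f^{2}$)
$X{\left(t,c \right)} = - 5 c$
$b{\left(U \right)} = - 2 U$ ($b{\left(U \right)} = U \left(1 - 3\right) = U \left(-2\right) = - 2 U$)
$\left(b{\left(g{\left(-2,4 \right)} \right)} + 33\right) X{\left(7,-9 \right)} = \left(- 2 \left(-2\right)^{2} + 33\right) \left(\left(-5\right) \left(-9\right)\right) = \left(\left(-2\right) 4 + 33\right) 45 = \left(-8 + 33\right) 45 = 25 \cdot 45 = 1125$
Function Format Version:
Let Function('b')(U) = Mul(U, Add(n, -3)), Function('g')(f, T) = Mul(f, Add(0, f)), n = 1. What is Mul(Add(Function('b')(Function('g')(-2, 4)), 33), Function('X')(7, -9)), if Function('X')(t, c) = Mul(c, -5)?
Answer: 1125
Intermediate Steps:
Function('g')(f, T) = Pow(f, 2) (Function('g')(f, T) = Mul(f, f) = Pow(f, 2))
Function('X')(t, c) = Mul(-5, c)
Function('b')(U) = Mul(-2, U) (Function('b')(U) = Mul(U, Add(1, -3)) = Mul(U, -2) = Mul(-2, U))
Mul(Add(Function('b')(Function('g')(-2, 4)), 33), Function('X')(7, -9)) = Mul(Add(Mul(-2, Pow(-2, 2)), 33), Mul(-5, -9)) = Mul(Add(Mul(-2, 4), 33), 45) = Mul(Add(-8, 33), 45) = Mul(25, 45) = 1125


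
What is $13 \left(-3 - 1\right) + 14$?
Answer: $-38$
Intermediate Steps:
$13 \left(-3 - 1\right) + 14 = 13 \left(-4\right) + 14 = -52 + 14 = -38$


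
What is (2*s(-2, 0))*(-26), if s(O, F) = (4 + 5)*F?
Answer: 0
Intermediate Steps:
s(O, F) = 9*F
(2*s(-2, 0))*(-26) = (2*(9*0))*(-26) = (2*0)*(-26) = 0*(-26) = 0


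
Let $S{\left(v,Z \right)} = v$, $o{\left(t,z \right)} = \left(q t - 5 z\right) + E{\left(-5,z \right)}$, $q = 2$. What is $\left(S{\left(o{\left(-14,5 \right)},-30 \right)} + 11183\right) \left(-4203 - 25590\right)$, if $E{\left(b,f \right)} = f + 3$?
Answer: $-331834434$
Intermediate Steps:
$E{\left(b,f \right)} = 3 + f$
$o{\left(t,z \right)} = 3 - 4 z + 2 t$ ($o{\left(t,z \right)} = \left(2 t - 5 z\right) + \left(3 + z\right) = \left(- 5 z + 2 t\right) + \left(3 + z\right) = 3 - 4 z + 2 t$)
$\left(S{\left(o{\left(-14,5 \right)},-30 \right)} + 11183\right) \left(-4203 - 25590\right) = \left(\left(3 - 20 + 2 \left(-14\right)\right) + 11183\right) \left(-4203 - 25590\right) = \left(\left(3 - 20 - 28\right) + 11183\right) \left(-29793\right) = \left(-45 + 11183\right) \left(-29793\right) = 11138 \left(-29793\right) = -331834434$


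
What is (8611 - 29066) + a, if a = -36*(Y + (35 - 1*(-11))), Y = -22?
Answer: -21319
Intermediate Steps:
a = -864 (a = -36*(-22 + (35 - 1*(-11))) = -36*(-22 + (35 + 11)) = -36*(-22 + 46) = -36*24 = -864)
(8611 - 29066) + a = (8611 - 29066) - 864 = -20455 - 864 = -21319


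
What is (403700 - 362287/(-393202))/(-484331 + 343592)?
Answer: -1230511703/428983382 ≈ -2.8684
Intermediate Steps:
(403700 - 362287/(-393202))/(-484331 + 343592) = (403700 - 362287*(-1/393202))/(-140739) = (403700 + 362287/393202)*(-1/140739) = (158736009687/393202)*(-1/140739) = -1230511703/428983382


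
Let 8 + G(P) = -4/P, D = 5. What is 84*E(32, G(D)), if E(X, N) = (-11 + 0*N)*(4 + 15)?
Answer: -17556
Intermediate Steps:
G(P) = -8 - 4/P
E(X, N) = -209 (E(X, N) = (-11 + 0)*19 = -11*19 = -209)
84*E(32, G(D)) = 84*(-209) = -17556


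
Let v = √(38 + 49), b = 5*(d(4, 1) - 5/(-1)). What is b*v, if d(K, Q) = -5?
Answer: 0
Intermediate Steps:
b = 0 (b = 5*(-5 - 5/(-1)) = 5*(-5 - 5*(-1)) = 5*(-5 + 5) = 5*0 = 0)
v = √87 ≈ 9.3274
b*v = 0*√87 = 0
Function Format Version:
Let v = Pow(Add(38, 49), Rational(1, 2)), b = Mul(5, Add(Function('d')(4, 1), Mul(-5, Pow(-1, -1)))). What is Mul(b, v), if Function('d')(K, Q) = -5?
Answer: 0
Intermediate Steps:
b = 0 (b = Mul(5, Add(-5, Mul(-5, Pow(-1, -1)))) = Mul(5, Add(-5, Mul(-5, -1))) = Mul(5, Add(-5, 5)) = Mul(5, 0) = 0)
v = Pow(87, Rational(1, 2)) ≈ 9.3274
Mul(b, v) = Mul(0, Pow(87, Rational(1, 2))) = 0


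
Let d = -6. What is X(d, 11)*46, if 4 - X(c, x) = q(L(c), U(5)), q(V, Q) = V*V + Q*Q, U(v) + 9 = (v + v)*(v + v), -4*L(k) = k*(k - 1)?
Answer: -771627/2 ≈ -3.8581e+5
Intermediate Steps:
L(k) = -k*(-1 + k)/4 (L(k) = -k*(k - 1)/4 = -k*(-1 + k)/4)
U(v) = -9 + 4*v**2 (U(v) = -9 + (v + v)*(v + v) = -9 + (2*v)*(2*v) = -9 + 4*v**2)
q(V, Q) = Q**2 + V**2 (q(V, Q) = V**2 + Q**2 = Q**2 + V**2)
X(c, x) = -8277 - c**2*(1 - c)**2/16 (X(c, x) = 4 - ((-9 + 4*5**2)**2 + (c*(1 - c)/4)**2) = 4 - ((-9 + 4*25)**2 + c**2*(1 - c)**2/16) = 4 - ((-9 + 100)**2 + c**2*(1 - c)**2/16) = 4 - (91**2 + c**2*(1 - c)**2/16) = 4 - (8281 + c**2*(1 - c)**2/16) = 4 + (-8281 - c**2*(1 - c)**2/16) = -8277 - c**2*(1 - c)**2/16)
X(d, 11)*46 = (-8277 - 1/16*(-6)**2*(-1 - 6)**2)*46 = (-8277 - 1/16*36*(-7)**2)*46 = (-8277 - 1/16*36*49)*46 = (-8277 - 441/4)*46 = -33549/4*46 = -771627/2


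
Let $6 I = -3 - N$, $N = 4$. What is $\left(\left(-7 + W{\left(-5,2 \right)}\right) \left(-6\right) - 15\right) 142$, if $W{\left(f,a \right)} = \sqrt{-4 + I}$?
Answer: $3834 - 142 i \sqrt{186} \approx 3834.0 - 1936.6 i$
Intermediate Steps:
$I = - \frac{7}{6}$ ($I = \frac{-3 - 4}{6} = \frac{1}{6} \left(-7\right) = - \frac{7}{6} \approx -1.1667$)
$W{\left(f,a \right)} = \frac{i \sqrt{186}}{6}$ ($W{\left(f,a \right)} = \sqrt{-4 - \frac{7}{6}} = \sqrt{- \frac{31}{6}} = \frac{i \sqrt{186}}{6}$)
$\left(\left(-7 + W{\left(-5,2 \right)}\right) \left(-6\right) - 15\right) 142 = \left(\left(-7 + \frac{i \sqrt{186}}{6}\right) \left(-6\right) - 15\right) 142 = \left(\left(42 - i \sqrt{186}\right) - 15\right) 142 = \left(27 - i \sqrt{186}\right) 142 = 3834 - 142 i \sqrt{186}$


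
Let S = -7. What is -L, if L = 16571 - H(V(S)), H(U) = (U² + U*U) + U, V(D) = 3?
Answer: -16550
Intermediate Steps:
H(U) = U + 2*U² (H(U) = (U² + U²) + U = 2*U² + U = U + 2*U²)
L = 16550 (L = 16571 - 3*(1 + 2*3) = 16571 - 3*(1 + 6) = 16571 - 3*7 = 16571 - 1*21 = 16571 - 21 = 16550)
-L = -1*16550 = -16550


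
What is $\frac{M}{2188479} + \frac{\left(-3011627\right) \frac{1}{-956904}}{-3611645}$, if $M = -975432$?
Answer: $- \frac{1123699063408594631}{2521126018612030440} \approx -0.44571$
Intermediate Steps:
$\frac{M}{2188479} + \frac{\left(-3011627\right) \frac{1}{-956904}}{-3611645} = - \frac{975432}{2188479} + \frac{\left(-3011627\right) \frac{1}{-956904}}{-3611645} = \left(-975432\right) \frac{1}{2188479} + \left(-3011627\right) \left(- \frac{1}{956904}\right) \left(- \frac{1}{3611645}\right) = - \frac{325144}{729493} + \frac{3011627}{956904} \left(- \frac{1}{3611645}\right) = - \frac{325144}{729493} - \frac{3011627}{3455997547080} = - \frac{1123699063408594631}{2521126018612030440}$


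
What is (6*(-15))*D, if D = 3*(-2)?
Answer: 540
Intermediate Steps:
D = -6
(6*(-15))*D = (6*(-15))*(-6) = -90*(-6) = 540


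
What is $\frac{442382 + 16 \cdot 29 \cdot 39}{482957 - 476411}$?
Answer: $\frac{230239}{3273} \approx 70.345$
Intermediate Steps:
$\frac{442382 + 16 \cdot 29 \cdot 39}{482957 - 476411} = \frac{442382 + 464 \cdot 39}{6546} = \left(442382 + 18096\right) \frac{1}{6546} = 460478 \cdot \frac{1}{6546} = \frac{230239}{3273}$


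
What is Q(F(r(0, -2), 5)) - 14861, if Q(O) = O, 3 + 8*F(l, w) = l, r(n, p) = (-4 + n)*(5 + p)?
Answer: -118903/8 ≈ -14863.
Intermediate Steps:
F(l, w) = -3/8 + l/8
Q(F(r(0, -2), 5)) - 14861 = (-3/8 + (-20 - 4*(-2) + 5*0 + 0*(-2))/8) - 14861 = (-3/8 + (-20 + 8 + 0 + 0)/8) - 14861 = (-3/8 + (1/8)*(-12)) - 14861 = (-3/8 - 3/2) - 14861 = -15/8 - 14861 = -118903/8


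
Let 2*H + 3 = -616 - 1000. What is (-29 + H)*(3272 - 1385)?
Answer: -3164499/2 ≈ -1.5823e+6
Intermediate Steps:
H = -1619/2 (H = -3/2 + (-616 - 1000)/2 = -3/2 + (½)*(-1616) = -3/2 - 808 = -1619/2 ≈ -809.50)
(-29 + H)*(3272 - 1385) = (-29 - 1619/2)*(3272 - 1385) = -1677/2*1887 = -3164499/2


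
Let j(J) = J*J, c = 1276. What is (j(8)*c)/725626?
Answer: 3712/32983 ≈ 0.11254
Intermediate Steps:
j(J) = J²
(j(8)*c)/725626 = (8²*1276)/725626 = (64*1276)*(1/725626) = 81664*(1/725626) = 3712/32983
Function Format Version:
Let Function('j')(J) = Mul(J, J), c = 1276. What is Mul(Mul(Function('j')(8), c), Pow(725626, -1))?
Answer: Rational(3712, 32983) ≈ 0.11254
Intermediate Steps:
Function('j')(J) = Pow(J, 2)
Mul(Mul(Function('j')(8), c), Pow(725626, -1)) = Mul(Mul(Pow(8, 2), 1276), Pow(725626, -1)) = Mul(Mul(64, 1276), Rational(1, 725626)) = Mul(81664, Rational(1, 725626)) = Rational(3712, 32983)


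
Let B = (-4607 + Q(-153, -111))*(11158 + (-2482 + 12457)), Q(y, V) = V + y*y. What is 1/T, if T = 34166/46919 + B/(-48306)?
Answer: -2266469214/18531209269061 ≈ -0.00012231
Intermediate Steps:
Q(y, V) = V + y**2
B = 394996903 (B = (-4607 + (-111 + (-153)**2))*(11158 + (-2482 + 12457)) = (-4607 + (-111 + 23409))*(11158 + 9975) = (-4607 + 23298)*21133 = 18691*21133 = 394996903)
T = -18531209269061/2266469214 (T = 34166/46919 + 394996903/(-48306) = 34166*(1/46919) + 394996903*(-1/48306) = 34166/46919 - 394996903/48306 = -18531209269061/2266469214 ≈ -8176.2)
1/T = 1/(-18531209269061/2266469214) = -2266469214/18531209269061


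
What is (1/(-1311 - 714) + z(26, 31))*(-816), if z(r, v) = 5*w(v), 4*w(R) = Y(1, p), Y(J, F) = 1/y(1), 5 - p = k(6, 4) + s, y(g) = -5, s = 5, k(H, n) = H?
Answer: 137972/675 ≈ 204.40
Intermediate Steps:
p = -6 (p = 5 - (6 + 5) = 5 - 1*11 = 5 - 11 = -6)
Y(J, F) = -1/5 (Y(J, F) = 1/(-5) = -1/5)
w(R) = -1/20 (w(R) = (1/4)*(-1/5) = -1/20)
z(r, v) = -1/4 (z(r, v) = 5*(-1/20) = -1/4)
(1/(-1311 - 714) + z(26, 31))*(-816) = (1/(-1311 - 714) - 1/4)*(-816) = (1/(-2025) - 1/4)*(-816) = (-1/2025 - 1/4)*(-816) = -2029/8100*(-816) = 137972/675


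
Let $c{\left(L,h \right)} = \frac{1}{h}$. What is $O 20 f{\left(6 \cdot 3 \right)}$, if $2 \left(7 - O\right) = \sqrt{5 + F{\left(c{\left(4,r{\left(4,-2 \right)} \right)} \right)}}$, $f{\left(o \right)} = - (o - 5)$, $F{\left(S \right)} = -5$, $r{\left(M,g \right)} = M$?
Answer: $-1820$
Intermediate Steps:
$f{\left(o \right)} = 5 - o$ ($f{\left(o \right)} = - (-5 + o) = 5 - o$)
$O = 7$ ($O = 7 - \frac{\sqrt{5 - 5}}{2} = 7 - \frac{\sqrt{0}}{2} = 7 - 0 = 7 + 0 = 7$)
$O 20 f{\left(6 \cdot 3 \right)} = 7 \cdot 20 \left(5 - 6 \cdot 3\right) = 140 \left(5 - 18\right) = 140 \left(-13\right) = -1820$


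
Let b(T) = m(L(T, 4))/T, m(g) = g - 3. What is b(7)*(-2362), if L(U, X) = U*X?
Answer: -59050/7 ≈ -8435.7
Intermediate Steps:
m(g) = -3 + g
b(T) = (-3 + 4*T)/T (b(T) = (-3 + T*4)/T = (-3 + 4*T)/T)
b(7)*(-2362) = (4 - 3/7)*(-2362) = (25/7)*(-2362) = -59050/7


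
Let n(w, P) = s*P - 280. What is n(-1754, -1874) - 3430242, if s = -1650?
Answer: -338422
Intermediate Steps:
n(w, P) = -280 - 1650*P (n(w, P) = -1650*P - 280 = -280 - 1650*P)
n(-1754, -1874) - 3430242 = (-280 - 1650*(-1874)) - 3430242 = (-280 + 3092100) - 3430242 = 3091820 - 3430242 = -338422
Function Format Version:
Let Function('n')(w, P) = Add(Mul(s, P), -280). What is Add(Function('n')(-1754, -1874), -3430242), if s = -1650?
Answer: -338422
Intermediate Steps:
Function('n')(w, P) = Add(-280, Mul(-1650, P)) (Function('n')(w, P) = Add(Mul(-1650, P), -280) = Add(-280, Mul(-1650, P)))
Add(Function('n')(-1754, -1874), -3430242) = Add(Add(-280, Mul(-1650, -1874)), -3430242) = Add(Add(-280, 3092100), -3430242) = Add(3091820, -3430242) = -338422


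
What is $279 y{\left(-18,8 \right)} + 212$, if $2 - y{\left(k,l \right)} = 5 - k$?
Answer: $-5647$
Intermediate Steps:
$y{\left(k,l \right)} = -3 + k$ ($y{\left(k,l \right)} = 2 - \left(5 - k\right) = 2 + \left(-5 + k\right) = -3 + k$)
$279 y{\left(-18,8 \right)} + 212 = 279 \left(-3 - 18\right) + 212 = 279 \left(-21\right) + 212 = -5859 + 212 = -5647$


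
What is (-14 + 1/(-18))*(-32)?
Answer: 4048/9 ≈ 449.78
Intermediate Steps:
(-14 + 1/(-18))*(-32) = (-14 - 1/18)*(-32) = -253/18*(-32) = 4048/9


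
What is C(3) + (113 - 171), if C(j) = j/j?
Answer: -57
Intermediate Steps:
C(j) = 1
C(3) + (113 - 171) = 1 + (113 - 171) = 1 - 58 = -57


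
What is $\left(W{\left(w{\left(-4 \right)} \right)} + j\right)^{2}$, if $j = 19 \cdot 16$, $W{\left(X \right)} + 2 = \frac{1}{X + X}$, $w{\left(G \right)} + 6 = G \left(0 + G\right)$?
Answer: $\frac{36493681}{400} \approx 91234.0$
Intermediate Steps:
$w{\left(G \right)} = -6 + G^{2}$ ($w{\left(G \right)} = -6 + G \left(0 + G\right) = -6 + G G = -6 + G^{2}$)
$W{\left(X \right)} = -2 + \frac{1}{2 X}$ ($W{\left(X \right)} = -2 + \frac{1}{X + X} = -2 + \frac{1}{2 X}$)
$j = 304$
$\left(W{\left(w{\left(-4 \right)} \right)} + j\right)^{2} = \left(\left(-2 + \frac{1}{2 \left(-6 + \left(-4\right)^{2}\right)}\right) + 304\right)^{2} = \left(\left(-2 + \frac{1}{2 \left(-6 + 16\right)}\right) + 304\right)^{2} = \left(\left(-2 + \frac{1}{2 \cdot 10}\right) + 304\right)^{2} = \left(\left(-2 + \frac{1}{2} \cdot \frac{1}{10}\right) + 304\right)^{2} = \left(\left(-2 + \frac{1}{20}\right) + 304\right)^{2} = \left(- \frac{39}{20} + 304\right)^{2} = \left(\frac{6041}{20}\right)^{2} = \frac{36493681}{400}$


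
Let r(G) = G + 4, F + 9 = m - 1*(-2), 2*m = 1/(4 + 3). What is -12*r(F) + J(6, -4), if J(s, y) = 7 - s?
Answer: 253/7 ≈ 36.143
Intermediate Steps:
m = 1/14 (m = 1/(2*(4 + 3)) = (½)/7 = (½)*(⅐) = 1/14 ≈ 0.071429)
F = -97/14 (F = -9 + (1/14 - 1*(-2)) = -9 + (1/14 + 2) = -9 + 29/14 = -97/14 ≈ -6.9286)
r(G) = 4 + G
-12*r(F) + J(6, -4) = -12*(4 - 97/14) + (7 - 1*6) = -12*(-41/14) + (7 - 6) = 246/7 + 1 = 253/7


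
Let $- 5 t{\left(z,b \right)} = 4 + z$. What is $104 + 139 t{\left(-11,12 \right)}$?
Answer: $\frac{1493}{5} \approx 298.6$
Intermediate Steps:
$t{\left(z,b \right)} = - \frac{4}{5} - \frac{z}{5}$ ($t{\left(z,b \right)} = - \frac{4 + z}{5} = - \frac{4}{5} - \frac{z}{5}$)
$104 + 139 t{\left(-11,12 \right)} = 104 + 139 \left(- \frac{4}{5} - - \frac{11}{5}\right) = 104 + 139 \left(- \frac{4}{5} + \frac{11}{5}\right) = 104 + 139 \cdot \frac{7}{5} = 104 + \frac{973}{5} = \frac{1493}{5}$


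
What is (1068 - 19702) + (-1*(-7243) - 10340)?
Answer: -21731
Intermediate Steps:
(1068 - 19702) + (-1*(-7243) - 10340) = -18634 + (7243 - 10340) = -18634 - 3097 = -21731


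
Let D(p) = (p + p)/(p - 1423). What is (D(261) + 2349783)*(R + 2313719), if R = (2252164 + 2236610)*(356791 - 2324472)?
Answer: -12058301132722861211250/581 ≈ -2.0754e+19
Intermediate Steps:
D(p) = 2*p/(-1423 + p) (D(p) = (2*p)/(-1423 + p) = 2*p/(-1423 + p))
R = -8832475313094 (R = 4488774*(-1967681) = -8832475313094)
(D(261) + 2349783)*(R + 2313719) = (2*261/(-1423 + 261) + 2349783)*(-8832475313094 + 2313719) = (2*261/(-1162) + 2349783)*(-8832472999375) = (2*261*(-1/1162) + 2349783)*(-8832472999375) = (-261/581 + 2349783)*(-8832472999375) = (1365223662/581)*(-8832472999375) = -12058301132722861211250/581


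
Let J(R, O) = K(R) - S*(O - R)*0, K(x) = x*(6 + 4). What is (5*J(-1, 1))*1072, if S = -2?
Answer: -53600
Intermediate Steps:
K(x) = 10*x (K(x) = x*10 = 10*x)
J(R, O) = 10*R (J(R, O) = 10*R - (-2*(O - R))*0 = 10*R - (-2*O + 2*R)*0 = 10*R - 1*0 = 10*R + 0 = 10*R)
(5*J(-1, 1))*1072 = (5*(10*(-1)))*1072 = (5*(-10))*1072 = -50*1072 = -53600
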